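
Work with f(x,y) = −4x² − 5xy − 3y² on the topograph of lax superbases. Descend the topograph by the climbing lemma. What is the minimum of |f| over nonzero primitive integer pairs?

translate: b→-3 (≡5 mod 8), so (4,5,3)→(4,-3,2)
flip: (4,-3,2)→(2,3,4)
translate: b→-1 (≡3 mod 4), so (2,3,4)→(2,-1,3)
reduced (well bottom): (2,-1,3) with a≤c, −a<b≤a
well minimum |f| = |-2| = 2 (negative-definite)

2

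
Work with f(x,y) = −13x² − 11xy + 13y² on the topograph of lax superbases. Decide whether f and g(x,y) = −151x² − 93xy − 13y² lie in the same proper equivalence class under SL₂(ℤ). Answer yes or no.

D₁ = 797, D₂ = 797
river cycle of f (length 14): (13, 11, -13), (-13, 15, 11), (11, 7, -17), (-17, 27, 1), (1, 27, -17), (-17, 7, 11), (11, 15, -13), (-13, 11, 13), (13, 15, -11), (-11, 7, 17), … (4 more)
river cycle of g (length 14): (-13, 15, 11), (11, 7, -17), (-17, 27, 1), (1, 27, -17), (-17, 7, 11), (11, 15, -13), (-13, 11, 13), (13, 15, -11), (-11, 7, 17), (17, 27, -1), … (4 more)
cycles coincide ⇒ equivalent

yes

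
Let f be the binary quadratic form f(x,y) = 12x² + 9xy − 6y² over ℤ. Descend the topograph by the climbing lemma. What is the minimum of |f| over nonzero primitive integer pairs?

river: ρ → (-6,15,6)
river: ρ → (6,9,-12)
river: ρ → (-12,15,3)
river: ρ → (3,15,-12)
river: ρ → (-12,9,6)
river: ρ → (6,15,-6)
river: ρ → (-6,9,12)
river: ρ → (12,15,-3)
river: ρ → (-3,15,12)
river: ρ → (12,9,-6)
closes: descent 0, river 10
min |a| on river = 3

3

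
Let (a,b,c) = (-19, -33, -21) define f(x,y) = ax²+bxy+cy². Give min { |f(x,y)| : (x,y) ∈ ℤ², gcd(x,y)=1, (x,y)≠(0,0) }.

translate: b→-5 (≡33 mod 38), so (19,33,21)→(19,-5,7)
flip: (19,-5,7)→(7,5,19)
reduced (well bottom): (7,5,19) with a≤c, −a<b≤a
well minimum |f| = |-7| = 7 (negative-definite)

7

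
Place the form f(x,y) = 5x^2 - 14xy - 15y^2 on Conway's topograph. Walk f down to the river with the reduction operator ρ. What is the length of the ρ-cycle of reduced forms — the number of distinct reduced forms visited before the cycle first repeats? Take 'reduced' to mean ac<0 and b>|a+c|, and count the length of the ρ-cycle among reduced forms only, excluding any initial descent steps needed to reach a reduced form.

D = 496, ⌊√D⌋ = 22
descent: ρ → (-15,14,5)  [lands on river]
river: ρ → (5,16,-12)
river: ρ → (-12,8,9)
river: ρ → (9,10,-11)
river: ρ → (-11,12,8)
river: ρ → (8,20,-3)
river: ρ → (-3,22,1)
river: ρ → (1,22,-3)
river: ρ → (-3,20,8)
river: ρ → (8,12,-11)
river: ρ → (-11,10,9)
river: ρ → (9,8,-12)
river: ρ → (-12,16,5)
river: ρ → (5,14,-15)
river: ρ → (-15,16,4)
river: ρ → (4,16,-15)
ρ-cycle length = 16 (tail of 1 descent step not counted)

16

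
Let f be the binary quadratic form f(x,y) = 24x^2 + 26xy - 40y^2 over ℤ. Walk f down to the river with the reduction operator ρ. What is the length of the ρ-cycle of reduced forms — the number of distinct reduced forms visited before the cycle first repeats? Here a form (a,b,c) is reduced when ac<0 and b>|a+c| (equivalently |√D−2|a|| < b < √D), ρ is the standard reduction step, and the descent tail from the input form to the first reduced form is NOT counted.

D = 4516, ⌊√D⌋ = 67
river: ρ → (-40,54,10)
river: ρ → (10,66,-4)
river: ρ → (-4,62,42)
river: ρ → (42,22,-24)
river: ρ → (-24,26,40)
river: ρ → (40,54,-10)
river: ρ → (-10,66,4)
river: ρ → (4,62,-42)
river: ρ → (-42,22,24)
river: ρ → (24,26,-40)
ρ-cycle length = 10 (tail of 0 descent steps not counted)

10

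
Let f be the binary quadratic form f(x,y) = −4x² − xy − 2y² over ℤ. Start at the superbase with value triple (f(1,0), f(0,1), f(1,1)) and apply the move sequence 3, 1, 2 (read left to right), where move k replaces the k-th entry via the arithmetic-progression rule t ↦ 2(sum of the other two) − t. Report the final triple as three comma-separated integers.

start (-4,-2,-7) = (f(1,0),f(0,1),f(1,1))
replace slot 3: 2·((-4)+(-2)) − (-7) = -5 → (-4,-2,-5)
replace slot 1: 2·((-2)+(-5)) − (-4) = -10 → (-10,-2,-5)
replace slot 2: 2·((-10)+(-5)) − (-2) = -28 → (-10,-28,-5)

-10,-28,-5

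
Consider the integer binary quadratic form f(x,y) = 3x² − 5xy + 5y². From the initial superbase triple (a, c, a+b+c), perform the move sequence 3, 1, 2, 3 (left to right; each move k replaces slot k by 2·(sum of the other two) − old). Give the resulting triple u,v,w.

start (3,5,3) = (f(1,0),f(0,1),f(1,1))
replace slot 3: 2·(3+5) − 3 = 13 → (3,5,13)
replace slot 1: 2·(5+13) − 3 = 33 → (33,5,13)
replace slot 2: 2·(33+13) − 5 = 87 → (33,87,13)
replace slot 3: 2·(33+87) − 13 = 227 → (33,87,227)

33,87,227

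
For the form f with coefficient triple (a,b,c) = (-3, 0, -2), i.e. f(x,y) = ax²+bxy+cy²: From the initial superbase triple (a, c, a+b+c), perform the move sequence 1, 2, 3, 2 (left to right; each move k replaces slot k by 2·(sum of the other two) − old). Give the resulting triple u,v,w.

start (-3,-2,-5) = (f(1,0),f(0,1),f(1,1))
replace slot 1: 2·((-2)+(-5)) − (-3) = -11 → (-11,-2,-5)
replace slot 2: 2·((-11)+(-5)) − (-2) = -30 → (-11,-30,-5)
replace slot 3: 2·((-11)+(-30)) − (-5) = -77 → (-11,-30,-77)
replace slot 2: 2·((-11)+(-77)) − (-30) = -146 → (-11,-146,-77)

-11,-146,-77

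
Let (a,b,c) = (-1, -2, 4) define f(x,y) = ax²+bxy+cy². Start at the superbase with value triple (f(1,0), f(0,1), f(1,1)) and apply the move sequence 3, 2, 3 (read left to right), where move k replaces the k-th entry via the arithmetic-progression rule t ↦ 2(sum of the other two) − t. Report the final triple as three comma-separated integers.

start (-1,4,1) = (f(1,0),f(0,1),f(1,1))
replace slot 3: 2·((-1)+4) − 1 = 5 → (-1,4,5)
replace slot 2: 2·((-1)+5) − 4 = 4 → (-1,4,5)
replace slot 3: 2·((-1)+4) − 5 = 1 → (-1,4,1)

-1,4,1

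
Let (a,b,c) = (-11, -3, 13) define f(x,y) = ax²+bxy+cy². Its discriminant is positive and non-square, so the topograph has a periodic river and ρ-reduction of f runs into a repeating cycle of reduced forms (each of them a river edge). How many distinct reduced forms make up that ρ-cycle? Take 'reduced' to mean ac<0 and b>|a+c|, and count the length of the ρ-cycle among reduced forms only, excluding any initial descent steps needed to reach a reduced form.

D = 581, ⌊√D⌋ = 24
descent: ρ → (13,3,-11)  [lands on river]
river: ρ → (-11,19,5)
river: ρ → (5,21,-7)
river: ρ → (-7,21,5)
river: ρ → (5,19,-11)
river: ρ → (-11,3,13)
river: ρ → (13,23,-1)
river: ρ → (-1,23,13)
ρ-cycle length = 8 (tail of 1 descent step not counted)

8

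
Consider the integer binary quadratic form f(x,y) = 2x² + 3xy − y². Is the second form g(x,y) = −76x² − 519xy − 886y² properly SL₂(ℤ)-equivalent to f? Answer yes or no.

D₁ = 17, D₂ = 17
river cycle of f (length 6): (-1, 3, 2), (2, 1, -2), (-2, 3, 1), (1, 3, -2), (-2, 1, 2), (2, 3, -1)
river cycle of g (length 6): (-2, 1, 2), (2, 3, -1), (-1, 3, 2), (2, 1, -2), (-2, 3, 1), (1, 3, -2)
cycles coincide ⇒ equivalent

yes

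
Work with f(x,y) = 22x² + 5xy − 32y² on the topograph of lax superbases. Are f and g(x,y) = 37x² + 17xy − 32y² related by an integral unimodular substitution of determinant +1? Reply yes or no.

D₁ = 2841, D₂ = 5025
discriminants differ ⇒ not SL₂(ℤ)-equivalent

no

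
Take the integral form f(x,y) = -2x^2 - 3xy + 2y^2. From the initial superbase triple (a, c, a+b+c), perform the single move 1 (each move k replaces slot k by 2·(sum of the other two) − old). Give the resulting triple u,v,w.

start (-2,2,-3) = (f(1,0),f(0,1),f(1,1))
replace slot 1: 2·(2+(-3)) − (-2) = 0 → (0,2,-3)

0,2,-3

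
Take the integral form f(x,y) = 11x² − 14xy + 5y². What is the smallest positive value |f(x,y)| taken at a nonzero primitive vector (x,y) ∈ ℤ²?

translate: b→8 (≡-14 mod 22), so (11,-14,5)→(11,8,2)
flip: (11,8,2)→(2,-8,11)
translate: b→0 (≡-8 mod 4), so (2,-8,11)→(2,0,3)
reduced (well bottom): (2,0,3) with a≤c, −a<b≤a
well minimum = a = 2

2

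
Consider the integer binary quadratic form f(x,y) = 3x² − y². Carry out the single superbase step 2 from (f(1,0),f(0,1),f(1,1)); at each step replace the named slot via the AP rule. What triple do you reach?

start (3,-1,2) = (f(1,0),f(0,1),f(1,1))
replace slot 2: 2·(3+2) − (-1) = 11 → (3,11,2)

3,11,2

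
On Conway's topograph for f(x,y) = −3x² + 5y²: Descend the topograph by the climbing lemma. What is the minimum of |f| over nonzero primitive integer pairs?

descent: ρ → (5,0,-3)
descent: ρ → (-3,6,2)  [lands on river]
river: ρ → (2,6,-3)
closes: descent 2, river 2
min |a| on river = 2

2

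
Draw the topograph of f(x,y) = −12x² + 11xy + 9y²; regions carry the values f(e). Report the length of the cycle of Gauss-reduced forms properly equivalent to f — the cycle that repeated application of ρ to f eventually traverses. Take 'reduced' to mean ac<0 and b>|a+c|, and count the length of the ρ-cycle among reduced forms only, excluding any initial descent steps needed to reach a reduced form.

D = 553, ⌊√D⌋ = 23
river: ρ → (9,7,-14)
river: ρ → (-14,21,2)
river: ρ → (2,23,-3)
river: ρ → (-3,19,16)
river: ρ → (16,13,-6)
river: ρ → (-6,23,1)
river: ρ → (1,23,-6)
river: ρ → (-6,13,16)
river: ρ → (16,19,-3)
river: ρ → (-3,23,2)
river: ρ → (2,21,-14)
river: ρ → (-14,7,9)
river: ρ → (9,11,-12)
river: ρ → (-12,13,8)
river: ρ → (8,19,-6)
river: ρ → (-6,17,11)
river: ρ → (11,5,-12)
river: ρ → (-12,19,4)
river: ρ → (4,21,-7)
river: ρ → (-7,21,4)
river: ρ → (4,19,-12)
river: ρ → (-12,5,11)
river: ρ → (11,17,-6)
river: ρ → (-6,19,8)
river: ρ → (8,13,-12)
river: ρ → (-12,11,9)
ρ-cycle length = 26 (tail of 0 descent steps not counted)

26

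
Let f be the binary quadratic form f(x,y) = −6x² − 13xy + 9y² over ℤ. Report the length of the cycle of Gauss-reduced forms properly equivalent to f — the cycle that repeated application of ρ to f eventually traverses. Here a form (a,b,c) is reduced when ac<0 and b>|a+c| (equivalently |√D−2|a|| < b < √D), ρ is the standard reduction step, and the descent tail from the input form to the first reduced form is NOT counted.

D = 385, ⌊√D⌋ = 19
descent: ρ → (9,13,-6)  [lands on river]
river: ρ → (-6,11,11)
river: ρ → (11,11,-6)
river: ρ → (-6,13,9)
river: ρ → (9,5,-10)
river: ρ → (-10,15,4)
river: ρ → (4,17,-6)
river: ρ → (-6,19,1)
river: ρ → (1,19,-6)
river: ρ → (-6,17,4)
river: ρ → (4,15,-10)
river: ρ → (-10,5,9)
ρ-cycle length = 12 (tail of 1 descent step not counted)

12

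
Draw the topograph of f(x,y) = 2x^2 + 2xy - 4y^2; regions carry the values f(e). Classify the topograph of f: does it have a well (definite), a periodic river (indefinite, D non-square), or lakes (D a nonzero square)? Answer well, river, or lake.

D = b²−4ac = 2² − 4·2·(-4) = 36
D = 6² is a perfect square ⇒ form factors over ℤ ⇒ lakes

lake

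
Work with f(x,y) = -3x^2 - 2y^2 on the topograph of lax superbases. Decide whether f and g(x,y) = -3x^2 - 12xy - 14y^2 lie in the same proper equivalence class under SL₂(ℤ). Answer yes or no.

D₁ = -24, D₂ = -24
f is negative-definite; reduce −f:
−f: flip: (3,0,2)→(2,0,3)
−f: reduced (well bottom): (2,0,3) with a≤c, −a<b≤a
flip sign back: reduced form of f is (-2,0,-3)
g is negative-definite; reduce −g:
−g: translate: b→0 (≡12 mod 6), so (3,12,14)→(3,0,2)
−g: flip: (3,0,2)→(2,0,3)
−g: reduced (well bottom): (2,0,3) with a≤c, −a<b≤a
flip sign back: reduced form of g is (-2,0,-3)
reduced forms (-2, 0, -3) vs (-2, 0, -3) ⇒ equivalent

yes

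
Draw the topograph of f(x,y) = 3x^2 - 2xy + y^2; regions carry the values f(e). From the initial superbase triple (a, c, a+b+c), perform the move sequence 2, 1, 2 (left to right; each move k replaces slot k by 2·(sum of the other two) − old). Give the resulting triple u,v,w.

start (3,1,2) = (f(1,0),f(0,1),f(1,1))
replace slot 2: 2·(3+2) − 1 = 9 → (3,9,2)
replace slot 1: 2·(9+2) − 3 = 19 → (19,9,2)
replace slot 2: 2·(19+2) − 9 = 33 → (19,33,2)

19,33,2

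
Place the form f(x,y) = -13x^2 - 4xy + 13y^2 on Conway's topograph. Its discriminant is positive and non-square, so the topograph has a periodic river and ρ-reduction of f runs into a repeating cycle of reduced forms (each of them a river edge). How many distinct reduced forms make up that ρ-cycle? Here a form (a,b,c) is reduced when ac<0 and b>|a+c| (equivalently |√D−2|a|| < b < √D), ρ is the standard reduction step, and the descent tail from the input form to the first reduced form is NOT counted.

D = 692, ⌊√D⌋ = 26
descent: ρ → (13,4,-13)  [lands on river]
river: ρ → (-13,22,4)
river: ρ → (4,26,-1)
river: ρ → (-1,26,4)
river: ρ → (4,22,-13)
river: ρ → (-13,4,13)
river: ρ → (13,22,-4)
river: ρ → (-4,26,1)
river: ρ → (1,26,-4)
river: ρ → (-4,22,13)
ρ-cycle length = 10 (tail of 1 descent step not counted)

10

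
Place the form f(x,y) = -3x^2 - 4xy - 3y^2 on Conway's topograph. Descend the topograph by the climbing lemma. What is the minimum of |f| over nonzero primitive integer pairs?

translate: b→-2 (≡4 mod 6), so (3,4,3)→(3,-2,2)
flip: (3,-2,2)→(2,2,3)
reduced (well bottom): (2,2,3) with a≤c, −a<b≤a
well minimum |f| = |-2| = 2 (negative-definite)

2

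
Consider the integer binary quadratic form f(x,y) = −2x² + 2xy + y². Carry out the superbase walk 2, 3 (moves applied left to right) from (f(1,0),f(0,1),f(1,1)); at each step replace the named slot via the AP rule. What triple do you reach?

start (-2,1,1) = (f(1,0),f(0,1),f(1,1))
replace slot 2: 2·((-2)+1) − 1 = -3 → (-2,-3,1)
replace slot 3: 2·((-2)+(-3)) − 1 = -11 → (-2,-3,-11)

-2,-3,-11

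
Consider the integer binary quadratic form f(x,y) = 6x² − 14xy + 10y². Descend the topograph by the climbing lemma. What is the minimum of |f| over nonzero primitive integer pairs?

translate: b→-2 (≡-14 mod 12), so (6,-14,10)→(6,-2,2)
flip: (6,-2,2)→(2,2,6)
reduced (well bottom): (2,2,6) with a≤c, −a<b≤a
well minimum = a = 2

2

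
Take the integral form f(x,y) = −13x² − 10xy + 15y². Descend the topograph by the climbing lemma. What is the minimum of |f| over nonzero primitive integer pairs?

descent: ρ → (15,10,-13)  [lands on river]
river: ρ → (-13,16,12)
river: ρ → (12,8,-17)
river: ρ → (-17,26,3)
river: ρ → (3,28,-8)
river: ρ → (-8,20,15)
closes: descent 1, river 6
min |a| on river = 3

3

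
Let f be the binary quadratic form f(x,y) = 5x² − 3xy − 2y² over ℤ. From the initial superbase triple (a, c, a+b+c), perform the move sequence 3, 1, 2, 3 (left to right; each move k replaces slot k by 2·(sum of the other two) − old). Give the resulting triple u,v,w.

start (5,-2,0) = (f(1,0),f(0,1),f(1,1))
replace slot 3: 2·(5+(-2)) − 0 = 6 → (5,-2,6)
replace slot 1: 2·((-2)+6) − 5 = 3 → (3,-2,6)
replace slot 2: 2·(3+6) − (-2) = 20 → (3,20,6)
replace slot 3: 2·(3+20) − 6 = 40 → (3,20,40)

3,20,40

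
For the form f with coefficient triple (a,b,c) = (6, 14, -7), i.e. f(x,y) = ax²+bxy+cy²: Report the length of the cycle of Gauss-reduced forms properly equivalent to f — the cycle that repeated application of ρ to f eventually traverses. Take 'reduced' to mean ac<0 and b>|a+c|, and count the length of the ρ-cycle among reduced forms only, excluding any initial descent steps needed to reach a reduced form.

D = 364, ⌊√D⌋ = 19
river: ρ → (-7,14,6)
river: ρ → (6,10,-11)
river: ρ → (-11,12,5)
river: ρ → (5,18,-2)
river: ρ → (-2,18,5)
river: ρ → (5,12,-11)
river: ρ → (-11,10,6)
river: ρ → (6,14,-7)
ρ-cycle length = 8 (tail of 0 descent steps not counted)

8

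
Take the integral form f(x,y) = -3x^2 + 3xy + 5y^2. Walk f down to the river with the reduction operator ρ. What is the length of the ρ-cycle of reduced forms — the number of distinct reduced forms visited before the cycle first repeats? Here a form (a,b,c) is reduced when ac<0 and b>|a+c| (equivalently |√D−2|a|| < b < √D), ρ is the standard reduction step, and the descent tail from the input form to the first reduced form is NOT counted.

D = 69, ⌊√D⌋ = 8
river: ρ → (5,7,-1)
river: ρ → (-1,7,5)
river: ρ → (5,3,-3)
river: ρ → (-3,3,5)
ρ-cycle length = 4 (tail of 0 descent steps not counted)

4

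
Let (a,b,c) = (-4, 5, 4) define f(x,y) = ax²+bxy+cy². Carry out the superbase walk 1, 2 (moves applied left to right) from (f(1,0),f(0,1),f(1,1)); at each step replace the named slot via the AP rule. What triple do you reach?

start (-4,4,5) = (f(1,0),f(0,1),f(1,1))
replace slot 1: 2·(4+5) − (-4) = 22 → (22,4,5)
replace slot 2: 2·(22+5) − 4 = 50 → (22,50,5)

22,50,5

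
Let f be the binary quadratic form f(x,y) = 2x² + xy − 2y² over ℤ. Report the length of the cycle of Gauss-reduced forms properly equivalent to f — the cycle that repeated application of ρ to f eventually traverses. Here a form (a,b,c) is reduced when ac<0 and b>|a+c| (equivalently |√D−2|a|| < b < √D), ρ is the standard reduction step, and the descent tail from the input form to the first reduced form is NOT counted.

D = 17, ⌊√D⌋ = 4
river: ρ → (-2,3,1)
river: ρ → (1,3,-2)
river: ρ → (-2,1,2)
river: ρ → (2,3,-1)
river: ρ → (-1,3,2)
river: ρ → (2,1,-2)
ρ-cycle length = 6 (tail of 0 descent steps not counted)

6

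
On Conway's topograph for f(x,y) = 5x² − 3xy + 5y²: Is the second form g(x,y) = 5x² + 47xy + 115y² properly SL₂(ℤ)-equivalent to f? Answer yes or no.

D₁ = -91, D₂ = -91
f: flip: (5,-3,5)→(5,3,5)
f: reduced (well bottom): (5,3,5) with a≤c, −a<b≤a
g: translate: b→-3 (≡47 mod 10), so (5,47,115)→(5,-3,5)
g: flip: (5,-3,5)→(5,3,5)
g: reduced (well bottom): (5,3,5) with a≤c, −a<b≤a
reduced forms (5, 3, 5) vs (5, 3, 5) ⇒ equivalent

yes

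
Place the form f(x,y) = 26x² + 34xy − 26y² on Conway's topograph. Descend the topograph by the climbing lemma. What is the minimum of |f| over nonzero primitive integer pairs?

river: ρ → (-26,18,34)
river: ρ → (34,50,-10)
river: ρ → (-10,50,34)
river: ρ → (34,18,-26)
river: ρ → (-26,34,26)
river: ρ → (26,18,-34)
river: ρ → (-34,50,10)
river: ρ → (10,50,-34)
river: ρ → (-34,18,26)
river: ρ → (26,34,-26)
closes: descent 0, river 10
min |a| on river = 10

10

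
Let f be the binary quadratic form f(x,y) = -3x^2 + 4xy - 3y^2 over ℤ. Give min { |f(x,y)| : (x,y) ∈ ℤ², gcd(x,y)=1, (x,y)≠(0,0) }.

translate: b→2 (≡-4 mod 6), so (3,-4,3)→(3,2,2)
flip: (3,2,2)→(2,-2,3)
translate: b→2 (≡-2 mod 4), so (2,-2,3)→(2,2,3)
reduced (well bottom): (2,2,3) with a≤c, −a<b≤a
well minimum |f| = |-2| = 2 (negative-definite)

2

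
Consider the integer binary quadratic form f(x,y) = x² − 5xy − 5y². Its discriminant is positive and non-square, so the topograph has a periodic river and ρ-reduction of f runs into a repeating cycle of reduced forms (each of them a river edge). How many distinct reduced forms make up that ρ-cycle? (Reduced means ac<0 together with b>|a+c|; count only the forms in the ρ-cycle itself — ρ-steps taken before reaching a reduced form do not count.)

D = 45, ⌊√D⌋ = 6
descent: ρ → (-5,5,1)  [lands on river]
river: ρ → (1,5,-5)
ρ-cycle length = 2 (tail of 1 descent step not counted)

2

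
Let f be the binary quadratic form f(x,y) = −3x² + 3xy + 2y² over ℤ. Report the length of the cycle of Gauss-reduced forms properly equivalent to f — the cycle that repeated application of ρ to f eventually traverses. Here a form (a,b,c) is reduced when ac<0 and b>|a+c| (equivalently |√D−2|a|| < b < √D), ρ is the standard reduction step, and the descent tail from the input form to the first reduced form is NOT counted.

D = 33, ⌊√D⌋ = 5
river: ρ → (2,5,-1)
river: ρ → (-1,5,2)
river: ρ → (2,3,-3)
river: ρ → (-3,3,2)
ρ-cycle length = 4 (tail of 0 descent steps not counted)

4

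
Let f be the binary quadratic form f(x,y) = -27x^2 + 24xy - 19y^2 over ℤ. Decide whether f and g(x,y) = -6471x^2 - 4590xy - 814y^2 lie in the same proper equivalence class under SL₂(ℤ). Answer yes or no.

D₁ = -1476, D₂ = -1476
f is negative-definite; reduce −f:
−f: flip: (27,-24,19)→(19,24,27)
−f: translate: b→-14 (≡24 mod 38), so (19,24,27)→(19,-14,22)
−f: reduced (well bottom): (19,-14,22) with a≤c, −a<b≤a
flip sign back: reduced form of f is (-19,14,-22)
g is negative-definite; reduce −g:
−g: flip: (6471,4590,814)→(814,-4590,6471)
−g: translate: b→294 (≡-4590 mod 1628), so (814,-4590,6471)→(814,294,27)
−g: flip: (814,294,27)→(27,-294,814)
−g: translate: b→-24 (≡-294 mod 54), so (27,-294,814)→(27,-24,19)
−g: flip: (27,-24,19)→(19,24,27)
−g: translate: b→-14 (≡24 mod 38), so (19,24,27)→(19,-14,22)
−g: reduced (well bottom): (19,-14,22) with a≤c, −a<b≤a
flip sign back: reduced form of g is (-19,14,-22)
reduced forms (-19, 14, -22) vs (-19, 14, -22) ⇒ equivalent

yes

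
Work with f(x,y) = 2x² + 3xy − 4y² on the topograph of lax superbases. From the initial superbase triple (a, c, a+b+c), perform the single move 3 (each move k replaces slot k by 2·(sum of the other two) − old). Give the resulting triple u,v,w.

start (2,-4,1) = (f(1,0),f(0,1),f(1,1))
replace slot 3: 2·(2+(-4)) − 1 = -5 → (2,-4,-5)

2,-4,-5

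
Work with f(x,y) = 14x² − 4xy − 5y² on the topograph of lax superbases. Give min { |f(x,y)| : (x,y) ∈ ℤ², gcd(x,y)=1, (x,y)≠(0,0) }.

descent: ρ → (-5,14,5)  [lands on river]
river: ρ → (5,16,-2)
river: ρ → (-2,16,5)
river: ρ → (5,14,-5)
river: ρ → (-5,16,2)
river: ρ → (2,16,-5)
closes: descent 1, river 6
min |a| on river = 2

2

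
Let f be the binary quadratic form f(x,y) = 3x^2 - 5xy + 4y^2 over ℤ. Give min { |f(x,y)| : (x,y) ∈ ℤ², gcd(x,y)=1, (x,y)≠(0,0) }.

translate: b→1 (≡-5 mod 6), so (3,-5,4)→(3,1,2)
flip: (3,1,2)→(2,-1,3)
reduced (well bottom): (2,-1,3) with a≤c, −a<b≤a
well minimum = a = 2

2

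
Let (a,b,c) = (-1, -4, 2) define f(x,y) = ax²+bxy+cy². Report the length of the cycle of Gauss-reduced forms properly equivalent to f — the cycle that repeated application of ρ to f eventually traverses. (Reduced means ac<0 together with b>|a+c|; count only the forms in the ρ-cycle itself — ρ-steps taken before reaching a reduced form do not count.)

D = 24, ⌊√D⌋ = 4
descent: ρ → (2,4,-1)  [lands on river]
river: ρ → (-1,4,2)
ρ-cycle length = 2 (tail of 1 descent step not counted)

2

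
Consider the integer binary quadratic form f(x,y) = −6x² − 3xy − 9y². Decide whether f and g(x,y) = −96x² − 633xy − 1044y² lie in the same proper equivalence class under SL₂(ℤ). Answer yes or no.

D₁ = -207, D₂ = -207
f is negative-definite; reduce −f:
−f: reduced (well bottom): (6,3,9) with a≤c, −a<b≤a
flip sign back: reduced form of f is (-6,-3,-9)
g is negative-definite; reduce −g:
−g: translate: b→57 (≡633 mod 192), so (96,633,1044)→(96,57,9)
−g: flip: (96,57,9)→(9,-57,96)
−g: translate: b→-3 (≡-57 mod 18), so (9,-57,96)→(9,-3,6)
−g: flip: (9,-3,6)→(6,3,9)
−g: reduced (well bottom): (6,3,9) with a≤c, −a<b≤a
flip sign back: reduced form of g is (-6,-3,-9)
reduced forms (-6, -3, -9) vs (-6, -3, -9) ⇒ equivalent

yes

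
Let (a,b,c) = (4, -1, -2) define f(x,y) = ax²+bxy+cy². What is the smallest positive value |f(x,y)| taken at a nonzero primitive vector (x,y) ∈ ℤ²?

descent: ρ → (-2,5,1)  [lands on river]
river: ρ → (1,5,-2)
river: ρ → (-2,3,3)
river: ρ → (3,3,-2)
closes: descent 1, river 4
min |a| on river = 1

1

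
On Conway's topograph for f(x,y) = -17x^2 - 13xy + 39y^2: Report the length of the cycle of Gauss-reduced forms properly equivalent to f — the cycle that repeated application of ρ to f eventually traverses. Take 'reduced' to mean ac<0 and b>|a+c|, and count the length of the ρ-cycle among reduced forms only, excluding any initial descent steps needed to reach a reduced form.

D = 2821, ⌊√D⌋ = 53
descent: ρ → (39,13,-17)
descent: ρ → (-17,21,35)  [lands on river]
river: ρ → (35,49,-3)
river: ρ → (-3,53,1)
river: ρ → (1,53,-3)
river: ρ → (-3,49,35)
river: ρ → (35,21,-17)
river: ρ → (-17,47,9)
river: ρ → (9,43,-27)
river: ρ → (-27,11,25)
river: ρ → (25,39,-13)
river: ρ → (-13,39,25)
river: ρ → (25,11,-27)
river: ρ → (-27,43,9)
river: ρ → (9,47,-17)
ρ-cycle length = 14 (tail of 2 descent steps not counted)

14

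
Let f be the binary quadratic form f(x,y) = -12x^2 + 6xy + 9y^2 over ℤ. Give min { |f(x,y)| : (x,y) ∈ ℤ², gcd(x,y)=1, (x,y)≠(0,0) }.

river: ρ → (9,12,-9)
river: ρ → (-9,6,12)
river: ρ → (12,18,-3)
river: ρ → (-3,18,12)
river: ρ → (12,6,-9)
river: ρ → (-9,12,9)
river: ρ → (9,6,-12)
river: ρ → (-12,18,3)
river: ρ → (3,18,-12)
river: ρ → (-12,6,9)
closes: descent 0, river 10
min |a| on river = 3

3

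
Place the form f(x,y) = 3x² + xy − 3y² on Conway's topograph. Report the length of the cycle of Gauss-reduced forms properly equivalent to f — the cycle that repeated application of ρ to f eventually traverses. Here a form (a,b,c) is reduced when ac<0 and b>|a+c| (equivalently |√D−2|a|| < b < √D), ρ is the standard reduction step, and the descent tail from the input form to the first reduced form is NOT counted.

D = 37, ⌊√D⌋ = 6
river: ρ → (-3,5,1)
river: ρ → (1,5,-3)
river: ρ → (-3,1,3)
river: ρ → (3,5,-1)
river: ρ → (-1,5,3)
river: ρ → (3,1,-3)
ρ-cycle length = 6 (tail of 0 descent steps not counted)

6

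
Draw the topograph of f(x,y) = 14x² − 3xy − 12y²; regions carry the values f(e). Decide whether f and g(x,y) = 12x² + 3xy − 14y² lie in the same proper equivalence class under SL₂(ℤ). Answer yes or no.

D₁ = 681, D₂ = 681
river cycle of f (length 32): (-12, 3, 14), (14, 25, -1), (-1, 25, 14), (14, 3, -12), (-12, 21, 5), (5, 19, -16), (-16, 13, 8), (8, 19, -10), (-10, 21, 6), (6, 15, -19), … (22 more)
river cycle of g (length 32): (-14, 25, 1), (1, 25, -14), (-14, 3, 12), (12, 21, -5), (-5, 19, 16), (16, 13, -8), (-8, 19, 10), (10, 21, -6), (-6, 15, 19), (19, 23, -2), … (22 more)
cycles differ ⇒ inequivalent

no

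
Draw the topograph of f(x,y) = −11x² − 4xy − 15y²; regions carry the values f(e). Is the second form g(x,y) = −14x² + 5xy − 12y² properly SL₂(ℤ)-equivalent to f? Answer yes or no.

D₁ = -644, D₂ = -647
discriminants differ ⇒ not SL₂(ℤ)-equivalent

no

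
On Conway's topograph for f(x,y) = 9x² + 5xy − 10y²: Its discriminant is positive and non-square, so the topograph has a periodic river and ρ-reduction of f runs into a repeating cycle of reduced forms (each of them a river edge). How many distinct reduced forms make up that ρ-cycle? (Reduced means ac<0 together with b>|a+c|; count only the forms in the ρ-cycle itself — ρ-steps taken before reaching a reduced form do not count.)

D = 385, ⌊√D⌋ = 19
river: ρ → (-10,15,4)
river: ρ → (4,17,-6)
river: ρ → (-6,19,1)
river: ρ → (1,19,-6)
river: ρ → (-6,17,4)
river: ρ → (4,15,-10)
river: ρ → (-10,5,9)
river: ρ → (9,13,-6)
river: ρ → (-6,11,11)
river: ρ → (11,11,-6)
river: ρ → (-6,13,9)
river: ρ → (9,5,-10)
ρ-cycle length = 12 (tail of 0 descent steps not counted)

12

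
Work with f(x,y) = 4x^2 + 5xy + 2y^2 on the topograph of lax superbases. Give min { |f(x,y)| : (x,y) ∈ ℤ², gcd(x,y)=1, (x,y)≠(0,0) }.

translate: b→-3 (≡5 mod 8), so (4,5,2)→(4,-3,1)
flip: (4,-3,1)→(1,3,4)
translate: b→1 (≡3 mod 2), so (1,3,4)→(1,1,2)
reduced (well bottom): (1,1,2) with a≤c, −a<b≤a
well minimum = a = 1

1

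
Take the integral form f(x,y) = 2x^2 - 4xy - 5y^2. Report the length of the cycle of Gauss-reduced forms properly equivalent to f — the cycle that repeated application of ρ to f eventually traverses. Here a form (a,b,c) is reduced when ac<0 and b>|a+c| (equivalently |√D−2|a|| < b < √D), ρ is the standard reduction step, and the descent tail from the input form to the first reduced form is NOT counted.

D = 56, ⌊√D⌋ = 7
descent: ρ → (-5,4,2)  [lands on river]
river: ρ → (2,4,-5)
river: ρ → (-5,6,1)
river: ρ → (1,6,-5)
ρ-cycle length = 4 (tail of 1 descent step not counted)

4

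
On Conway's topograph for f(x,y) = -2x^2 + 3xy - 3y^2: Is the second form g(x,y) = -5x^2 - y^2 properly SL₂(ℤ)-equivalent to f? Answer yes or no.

D₁ = -15, D₂ = -20
discriminants differ ⇒ not SL₂(ℤ)-equivalent

no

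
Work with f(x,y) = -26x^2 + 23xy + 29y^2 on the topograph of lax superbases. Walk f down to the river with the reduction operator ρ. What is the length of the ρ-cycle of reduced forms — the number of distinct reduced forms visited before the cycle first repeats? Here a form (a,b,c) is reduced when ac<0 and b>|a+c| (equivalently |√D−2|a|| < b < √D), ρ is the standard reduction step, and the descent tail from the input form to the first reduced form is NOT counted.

D = 3545, ⌊√D⌋ = 59
river: ρ → (29,35,-20)
river: ρ → (-20,45,19)
river: ρ → (19,31,-34)
river: ρ → (-34,37,16)
river: ρ → (16,59,-1)
river: ρ → (-1,59,16)
river: ρ → (16,37,-34)
river: ρ → (-34,31,19)
river: ρ → (19,45,-20)
river: ρ → (-20,35,29)
river: ρ → (29,23,-26)
river: ρ → (-26,29,26)
river: ρ → (26,23,-29)
river: ρ → (-29,35,20)
river: ρ → (20,45,-19)
river: ρ → (-19,31,34)
river: ρ → (34,37,-16)
river: ρ → (-16,59,1)
river: ρ → (1,59,-16)
river: ρ → (-16,37,34)
river: ρ → (34,31,-19)
river: ρ → (-19,45,20)
river: ρ → (20,35,-29)
river: ρ → (-29,23,26)
river: ρ → (26,29,-26)
river: ρ → (-26,23,29)
ρ-cycle length = 26 (tail of 0 descent steps not counted)

26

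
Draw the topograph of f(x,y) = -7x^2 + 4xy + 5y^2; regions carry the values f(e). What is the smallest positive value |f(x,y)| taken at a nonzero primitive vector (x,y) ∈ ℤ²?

river: ρ → (5,6,-6)
river: ρ → (-6,6,5)
river: ρ → (5,4,-7)
river: ρ → (-7,10,2)
river: ρ → (2,10,-7)
river: ρ → (-7,4,5)
closes: descent 0, river 6
min |a| on river = 2

2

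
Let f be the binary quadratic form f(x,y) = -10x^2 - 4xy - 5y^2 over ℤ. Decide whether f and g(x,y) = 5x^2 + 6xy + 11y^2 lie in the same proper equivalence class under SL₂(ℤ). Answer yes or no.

D₁ = -184, D₂ = -184
f is negative-definite; reduce −f:
−f: flip: (10,4,5)→(5,-4,10)
−f: reduced (well bottom): (5,-4,10) with a≤c, −a<b≤a
flip sign back: reduced form of f is (-5,4,-10)
g: translate: b→-4 (≡6 mod 10), so (5,6,11)→(5,-4,10)
g: reduced (well bottom): (5,-4,10) with a≤c, −a<b≤a
reduced forms (-5, 4, -10) vs (5, -4, 10) ⇒ inequivalent

no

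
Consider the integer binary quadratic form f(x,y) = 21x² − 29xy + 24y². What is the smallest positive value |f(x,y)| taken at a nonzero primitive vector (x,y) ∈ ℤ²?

translate: b→13 (≡-29 mod 42), so (21,-29,24)→(21,13,16)
flip: (21,13,16)→(16,-13,21)
reduced (well bottom): (16,-13,21) with a≤c, −a<b≤a
well minimum = a = 16

16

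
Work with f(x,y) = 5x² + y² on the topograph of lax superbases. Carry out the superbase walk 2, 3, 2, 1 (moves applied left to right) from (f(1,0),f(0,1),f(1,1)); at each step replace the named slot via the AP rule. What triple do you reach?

start (5,1,6) = (f(1,0),f(0,1),f(1,1))
replace slot 2: 2·(5+6) − 1 = 21 → (5,21,6)
replace slot 3: 2·(5+21) − 6 = 46 → (5,21,46)
replace slot 2: 2·(5+46) − 21 = 81 → (5,81,46)
replace slot 1: 2·(81+46) − 5 = 249 → (249,81,46)

249,81,46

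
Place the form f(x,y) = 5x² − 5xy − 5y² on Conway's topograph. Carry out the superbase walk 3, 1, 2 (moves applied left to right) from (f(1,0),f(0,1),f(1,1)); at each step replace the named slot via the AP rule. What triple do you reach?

start (5,-5,-5) = (f(1,0),f(0,1),f(1,1))
replace slot 3: 2·(5+(-5)) − (-5) = 5 → (5,-5,5)
replace slot 1: 2·((-5)+5) − 5 = -5 → (-5,-5,5)
replace slot 2: 2·((-5)+5) − (-5) = 5 → (-5,5,5)

-5,5,5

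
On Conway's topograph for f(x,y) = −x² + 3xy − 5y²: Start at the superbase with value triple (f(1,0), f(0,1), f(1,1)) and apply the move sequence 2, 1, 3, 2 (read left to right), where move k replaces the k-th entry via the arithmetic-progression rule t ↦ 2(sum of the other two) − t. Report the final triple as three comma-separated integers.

start (-1,-5,-3) = (f(1,0),f(0,1),f(1,1))
replace slot 2: 2·((-1)+(-3)) − (-5) = -3 → (-1,-3,-3)
replace slot 1: 2·((-3)+(-3)) − (-1) = -11 → (-11,-3,-3)
replace slot 3: 2·((-11)+(-3)) − (-3) = -25 → (-11,-3,-25)
replace slot 2: 2·((-11)+(-25)) − (-3) = -69 → (-11,-69,-25)

-11,-69,-25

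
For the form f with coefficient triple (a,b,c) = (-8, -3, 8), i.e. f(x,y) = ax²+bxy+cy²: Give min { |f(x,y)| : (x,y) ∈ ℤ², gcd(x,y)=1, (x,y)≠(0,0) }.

descent: ρ → (8,3,-8)  [lands on river]
river: ρ → (-8,13,3)
river: ρ → (3,11,-12)
river: ρ → (-12,13,2)
river: ρ → (2,15,-5)
river: ρ → (-5,15,2)
river: ρ → (2,13,-12)
river: ρ → (-12,11,3)
river: ρ → (3,13,-8)
river: ρ → (-8,3,8)
river: ρ → (8,13,-3)
river: ρ → (-3,11,12)
river: ρ → (12,13,-2)
river: ρ → (-2,15,5)
river: ρ → (5,15,-2)
river: ρ → (-2,13,12)
river: ρ → (12,11,-3)
river: ρ → (-3,13,8)
closes: descent 1, river 18
min |a| on river = 2

2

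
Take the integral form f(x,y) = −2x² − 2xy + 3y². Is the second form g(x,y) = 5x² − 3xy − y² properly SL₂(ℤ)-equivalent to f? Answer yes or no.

D₁ = 28, D₂ = 29
discriminants differ ⇒ not SL₂(ℤ)-equivalent

no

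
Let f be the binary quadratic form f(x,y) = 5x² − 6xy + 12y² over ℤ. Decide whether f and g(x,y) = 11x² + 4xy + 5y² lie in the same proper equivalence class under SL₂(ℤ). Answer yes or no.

D₁ = -204, D₂ = -204
f: translate: b→4 (≡-6 mod 10), so (5,-6,12)→(5,4,11)
f: reduced (well bottom): (5,4,11) with a≤c, −a<b≤a
g: flip: (11,4,5)→(5,-4,11)
g: reduced (well bottom): (5,-4,11) with a≤c, −a<b≤a
reduced forms (5, 4, 11) vs (5, -4, 11) ⇒ inequivalent

no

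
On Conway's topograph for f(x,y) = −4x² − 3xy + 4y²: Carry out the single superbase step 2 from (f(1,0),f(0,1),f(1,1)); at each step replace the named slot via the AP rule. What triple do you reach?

start (-4,4,-3) = (f(1,0),f(0,1),f(1,1))
replace slot 2: 2·((-4)+(-3)) − 4 = -18 → (-4,-18,-3)

-4,-18,-3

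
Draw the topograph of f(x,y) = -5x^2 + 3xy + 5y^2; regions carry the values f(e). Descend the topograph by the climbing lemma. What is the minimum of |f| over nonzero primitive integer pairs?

river: ρ → (5,7,-3)
river: ρ → (-3,5,7)
river: ρ → (7,9,-1)
river: ρ → (-1,9,7)
river: ρ → (7,5,-3)
river: ρ → (-3,7,5)
river: ρ → (5,3,-5)
river: ρ → (-5,7,3)
river: ρ → (3,5,-7)
river: ρ → (-7,9,1)
river: ρ → (1,9,-7)
river: ρ → (-7,5,3)
river: ρ → (3,7,-5)
river: ρ → (-5,3,5)
closes: descent 0, river 14
min |a| on river = 1

1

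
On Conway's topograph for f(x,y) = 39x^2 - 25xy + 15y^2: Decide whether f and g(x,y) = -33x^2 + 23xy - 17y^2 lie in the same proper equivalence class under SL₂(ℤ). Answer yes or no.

D₁ = -1715, D₂ = -1715
f: flip: (39,-25,15)→(15,25,39)
f: translate: b→-5 (≡25 mod 30), so (15,25,39)→(15,-5,29)
f: reduced (well bottom): (15,-5,29) with a≤c, −a<b≤a
g is negative-definite; reduce −g:
−g: flip: (33,-23,17)→(17,23,33)
−g: translate: b→-11 (≡23 mod 34), so (17,23,33)→(17,-11,27)
−g: reduced (well bottom): (17,-11,27) with a≤c, −a<b≤a
flip sign back: reduced form of g is (-17,11,-27)
reduced forms (15, -5, 29) vs (-17, 11, -27) ⇒ inequivalent

no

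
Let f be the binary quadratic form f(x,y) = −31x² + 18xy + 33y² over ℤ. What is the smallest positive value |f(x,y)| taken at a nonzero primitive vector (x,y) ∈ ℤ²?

river: ρ → (33,48,-16)
river: ρ → (-16,48,33)
river: ρ → (33,18,-31)
river: ρ → (-31,44,20)
river: ρ → (20,36,-39)
river: ρ → (-39,42,17)
river: ρ → (17,60,-12)
river: ρ → (-12,60,17)
river: ρ → (17,42,-39)
river: ρ → (-39,36,20)
river: ρ → (20,44,-31)
river: ρ → (-31,18,33)
closes: descent 0, river 12
min |a| on river = 12

12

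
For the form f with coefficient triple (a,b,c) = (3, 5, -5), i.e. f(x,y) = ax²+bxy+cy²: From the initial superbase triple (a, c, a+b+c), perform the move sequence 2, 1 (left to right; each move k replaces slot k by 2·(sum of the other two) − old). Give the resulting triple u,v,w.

start (3,-5,3) = (f(1,0),f(0,1),f(1,1))
replace slot 2: 2·(3+3) − (-5) = 17 → (3,17,3)
replace slot 1: 2·(17+3) − 3 = 37 → (37,17,3)

37,17,3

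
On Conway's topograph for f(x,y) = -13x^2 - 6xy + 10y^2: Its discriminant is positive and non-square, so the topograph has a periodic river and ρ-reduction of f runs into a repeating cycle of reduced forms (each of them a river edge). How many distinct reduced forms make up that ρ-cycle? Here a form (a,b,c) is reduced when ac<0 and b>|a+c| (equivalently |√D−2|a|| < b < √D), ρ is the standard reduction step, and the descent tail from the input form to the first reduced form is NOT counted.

D = 556, ⌊√D⌋ = 23
descent: ρ → (10,6,-13)  [lands on river]
river: ρ → (-13,20,3)
river: ρ → (3,22,-6)
river: ρ → (-6,14,15)
river: ρ → (15,16,-5)
river: ρ → (-5,14,18)
river: ρ → (18,22,-1)
river: ρ → (-1,22,18)
river: ρ → (18,14,-5)
river: ρ → (-5,16,15)
river: ρ → (15,14,-6)
river: ρ → (-6,22,3)
river: ρ → (3,20,-13)
river: ρ → (-13,6,10)
river: ρ → (10,14,-9)
river: ρ → (-9,22,2)
river: ρ → (2,22,-9)
river: ρ → (-9,14,10)
ρ-cycle length = 18 (tail of 1 descent step not counted)

18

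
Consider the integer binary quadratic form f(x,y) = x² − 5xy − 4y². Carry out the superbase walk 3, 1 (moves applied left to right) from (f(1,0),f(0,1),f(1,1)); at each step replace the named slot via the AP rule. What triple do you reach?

start (1,-4,-8) = (f(1,0),f(0,1),f(1,1))
replace slot 3: 2·(1+(-4)) − (-8) = 2 → (1,-4,2)
replace slot 1: 2·((-4)+2) − 1 = -5 → (-5,-4,2)

-5,-4,2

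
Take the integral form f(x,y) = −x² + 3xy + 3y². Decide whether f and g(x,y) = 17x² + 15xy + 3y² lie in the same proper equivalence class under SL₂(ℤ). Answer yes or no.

D₁ = 21, D₂ = 21
river cycle of f (length 2): (3, 3, -1), (-1, 3, 3)
river cycle of g (length 2): (3, 3, -1), (-1, 3, 3)
cycles coincide ⇒ equivalent

yes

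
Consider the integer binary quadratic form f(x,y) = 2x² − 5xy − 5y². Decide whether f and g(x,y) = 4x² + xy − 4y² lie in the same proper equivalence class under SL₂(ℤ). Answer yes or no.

D₁ = 65, D₂ = 65
river cycle of f (length 6): (-5, 5, 2), (2, 7, -2), (-2, 5, 5), (5, 5, -2), (-2, 7, 2), (2, 5, -5)
river cycle of g (length 6): (-4, 7, 1), (1, 7, -4), (-4, 1, 4), (4, 7, -1), (-1, 7, 4), (4, 1, -4)
cycles differ ⇒ inequivalent

no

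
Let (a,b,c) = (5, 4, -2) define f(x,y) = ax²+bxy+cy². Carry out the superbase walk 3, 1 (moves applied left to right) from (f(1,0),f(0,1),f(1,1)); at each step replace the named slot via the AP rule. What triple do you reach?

start (5,-2,7) = (f(1,0),f(0,1),f(1,1))
replace slot 3: 2·(5+(-2)) − 7 = -1 → (5,-2,-1)
replace slot 1: 2·((-2)+(-1)) − 5 = -11 → (-11,-2,-1)

-11,-2,-1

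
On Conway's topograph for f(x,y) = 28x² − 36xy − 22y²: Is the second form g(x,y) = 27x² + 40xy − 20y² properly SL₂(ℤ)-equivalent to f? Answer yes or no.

D₁ = 3760, D₂ = 3760
river cycle of f (length 6): (-22, 36, 28), (28, 20, -30), (-30, 40, 18), (18, 32, -38), (-38, 44, 12), (12, 52, -22)
river cycle of g (length 8): (-20, 40, 27), (27, 14, -33), (-33, 52, 8), (8, 60, -5), (-5, 60, 8), (8, 52, -33), (-33, 14, 27), (27, 40, -20)
cycles differ ⇒ inequivalent

no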